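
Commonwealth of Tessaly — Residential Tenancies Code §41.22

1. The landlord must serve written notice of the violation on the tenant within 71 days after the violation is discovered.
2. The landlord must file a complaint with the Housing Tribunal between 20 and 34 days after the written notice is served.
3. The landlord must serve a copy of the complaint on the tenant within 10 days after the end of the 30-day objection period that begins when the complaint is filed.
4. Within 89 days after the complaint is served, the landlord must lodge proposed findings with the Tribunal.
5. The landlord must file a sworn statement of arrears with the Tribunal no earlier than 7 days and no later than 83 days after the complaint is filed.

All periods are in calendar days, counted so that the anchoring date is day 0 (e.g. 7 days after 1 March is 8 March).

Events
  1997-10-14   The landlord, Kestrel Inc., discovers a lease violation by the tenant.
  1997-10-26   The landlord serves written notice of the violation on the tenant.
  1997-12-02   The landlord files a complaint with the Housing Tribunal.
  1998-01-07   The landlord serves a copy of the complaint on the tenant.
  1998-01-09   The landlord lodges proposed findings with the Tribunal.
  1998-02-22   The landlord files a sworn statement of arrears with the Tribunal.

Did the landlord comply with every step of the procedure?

Step 1 — counting 71 days from 1997-10-14 (when the violation is discovered) gives a deadline of 1997-12-24; done 1997-10-26 — timely.
Step 2 — 20 and 34 days from 1997-10-26 (when the written notice is served) are 1997-11-15 and 1997-11-29 respectively; done 1997-12-02 — 3 days after the window closed.

No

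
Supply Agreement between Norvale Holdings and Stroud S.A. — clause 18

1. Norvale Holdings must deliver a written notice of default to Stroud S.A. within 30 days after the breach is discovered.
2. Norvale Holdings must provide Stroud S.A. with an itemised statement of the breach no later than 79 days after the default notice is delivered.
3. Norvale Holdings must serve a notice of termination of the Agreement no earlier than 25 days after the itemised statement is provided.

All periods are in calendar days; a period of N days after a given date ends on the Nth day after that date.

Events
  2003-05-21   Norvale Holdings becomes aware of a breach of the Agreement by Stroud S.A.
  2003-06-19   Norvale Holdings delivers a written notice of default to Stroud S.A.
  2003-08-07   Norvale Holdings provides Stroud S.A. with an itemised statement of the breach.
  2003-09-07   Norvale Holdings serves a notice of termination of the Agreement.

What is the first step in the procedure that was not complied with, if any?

Step 1 — counting 30 days from 2003-05-21 (when the breach is discovered) gives a deadline of 2003-06-20; completed 2003-06-19, before the deadline.
Step 2 — counting 79 days from 2003-06-19 (when the default notice is delivered) gives a deadline of 2003-09-06; completed 2003-08-07, before the deadline.
Step 3 — must wait 25 days from 2003-08-07 (when the itemised statement is provided), so not before 2003-09-01; done 2003-09-07, after the minimum wait.

None — every step was satisfied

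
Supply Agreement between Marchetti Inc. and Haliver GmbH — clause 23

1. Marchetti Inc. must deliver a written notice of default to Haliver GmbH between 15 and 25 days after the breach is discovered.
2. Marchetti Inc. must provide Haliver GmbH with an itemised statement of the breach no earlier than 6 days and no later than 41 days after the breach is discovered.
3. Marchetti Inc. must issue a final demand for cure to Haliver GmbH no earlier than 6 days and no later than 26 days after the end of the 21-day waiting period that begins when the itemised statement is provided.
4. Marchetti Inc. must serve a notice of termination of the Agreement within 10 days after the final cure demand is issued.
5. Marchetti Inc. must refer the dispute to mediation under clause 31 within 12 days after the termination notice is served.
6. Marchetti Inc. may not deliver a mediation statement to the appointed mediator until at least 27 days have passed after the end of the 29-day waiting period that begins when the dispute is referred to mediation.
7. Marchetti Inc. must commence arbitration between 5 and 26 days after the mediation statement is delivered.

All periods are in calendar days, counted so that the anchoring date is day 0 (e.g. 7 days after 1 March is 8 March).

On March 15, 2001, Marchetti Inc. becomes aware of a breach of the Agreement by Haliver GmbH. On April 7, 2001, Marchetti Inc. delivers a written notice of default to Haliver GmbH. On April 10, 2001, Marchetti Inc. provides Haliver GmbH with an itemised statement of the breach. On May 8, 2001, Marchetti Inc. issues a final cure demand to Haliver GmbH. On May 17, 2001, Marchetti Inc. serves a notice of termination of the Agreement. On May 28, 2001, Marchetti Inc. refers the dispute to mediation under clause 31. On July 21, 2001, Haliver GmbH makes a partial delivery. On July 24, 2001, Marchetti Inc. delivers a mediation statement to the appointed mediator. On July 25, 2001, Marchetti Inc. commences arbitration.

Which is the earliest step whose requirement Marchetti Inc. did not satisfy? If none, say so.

Step 1 — 15 and 25 days from March 15, 2001 (when the breach is discovered) are March 30, 2001 and April 9, 2001 respectively; done April 7, 2001 — within the window.
Step 2 — 6 and 41 days from March 15, 2001 (when the breach is discovered) are March 21, 2001 and April 25, 2001 respectively; done April 10, 2001, which is between those dates.
Step 3 — 6 and 26 days from May 1, 2001 (end of the 21-day waiting period, which began when the itemised statement is provided on April 10, 2001) are May 7, 2001 and May 27, 2001 respectively; done May 8, 2001 — within the window.
Step 4 — counting 10 days from May 8, 2001 (when the final cure demand is issued) gives a deadline of May 18, 2001; May 17, 2001 is within that limit.
Step 5 — counting 12 days from May 17, 2001 (when the termination notice is served) gives a deadline of May 29, 2001; completed May 28, 2001, before the deadline.
Step 6 — must wait 27 days from June 26, 2001 (end of the 29-day waiting period, which began when the dispute is referred to mediation on May 28, 2001), so not before July 23, 2001; done July 24, 2001 — permitted.
Step 7 — 5 and 26 days from July 24, 2001 (when the mediation statement is delivered) are July 29, 2001 and August 19, 2001 respectively; done July 25, 2001 — 4 days before the window opened.

Step 7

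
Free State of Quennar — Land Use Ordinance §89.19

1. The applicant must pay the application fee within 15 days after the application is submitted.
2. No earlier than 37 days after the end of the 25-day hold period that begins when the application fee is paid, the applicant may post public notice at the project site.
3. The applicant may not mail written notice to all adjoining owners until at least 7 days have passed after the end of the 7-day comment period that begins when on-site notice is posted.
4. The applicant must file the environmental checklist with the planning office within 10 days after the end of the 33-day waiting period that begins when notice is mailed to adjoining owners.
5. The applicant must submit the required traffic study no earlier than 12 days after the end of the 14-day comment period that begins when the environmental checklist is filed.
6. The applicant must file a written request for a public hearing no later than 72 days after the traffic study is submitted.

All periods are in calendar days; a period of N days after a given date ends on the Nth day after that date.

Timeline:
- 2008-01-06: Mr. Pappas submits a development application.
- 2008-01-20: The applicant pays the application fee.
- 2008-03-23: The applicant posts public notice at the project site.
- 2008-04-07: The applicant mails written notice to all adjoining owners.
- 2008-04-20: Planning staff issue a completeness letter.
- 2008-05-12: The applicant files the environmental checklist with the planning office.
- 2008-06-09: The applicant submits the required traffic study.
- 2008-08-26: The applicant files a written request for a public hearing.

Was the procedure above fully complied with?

No

(1) due by 2008-01-06 + 15 days = 2008-01-21; 2008-01-20 is within that limit.
(2) permitted from 2008-02-14 + 37 days = 2008-03-22 onward; done 2008-03-23, after the minimum wait.
(3) permitted from 2008-03-30 + 7 days = 2008-04-06 onward; 2008-04-07 is on or after that date.
(4) due by 2008-05-10 + 10 days = 2008-05-20; 2008-05-12 is within that limit.
(5) permitted from 2008-05-26 + 12 days = 2008-06-07 onward; done 2008-06-09, after the minimum wait.
(6) due by 2008-06-09 + 72 days = 2008-08-20; done 2008-08-26 — 6 days late.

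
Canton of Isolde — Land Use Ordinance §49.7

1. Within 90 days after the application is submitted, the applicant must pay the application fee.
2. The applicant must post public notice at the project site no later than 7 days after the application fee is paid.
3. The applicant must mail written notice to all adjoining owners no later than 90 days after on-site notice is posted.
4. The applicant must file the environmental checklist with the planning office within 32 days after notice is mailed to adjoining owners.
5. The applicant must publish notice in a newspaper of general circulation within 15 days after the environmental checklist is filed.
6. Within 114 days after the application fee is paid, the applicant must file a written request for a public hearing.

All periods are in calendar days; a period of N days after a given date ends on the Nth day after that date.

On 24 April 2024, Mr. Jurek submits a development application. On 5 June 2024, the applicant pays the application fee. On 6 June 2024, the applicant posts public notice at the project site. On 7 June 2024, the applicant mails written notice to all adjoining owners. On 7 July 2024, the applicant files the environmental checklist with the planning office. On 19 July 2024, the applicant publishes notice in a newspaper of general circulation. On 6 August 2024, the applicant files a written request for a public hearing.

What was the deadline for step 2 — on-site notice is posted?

Step 2 runs from 5 June 2024, when the application fee is paid. 7 days after 5 June 2024 is 12 June 2024.

12 June 2024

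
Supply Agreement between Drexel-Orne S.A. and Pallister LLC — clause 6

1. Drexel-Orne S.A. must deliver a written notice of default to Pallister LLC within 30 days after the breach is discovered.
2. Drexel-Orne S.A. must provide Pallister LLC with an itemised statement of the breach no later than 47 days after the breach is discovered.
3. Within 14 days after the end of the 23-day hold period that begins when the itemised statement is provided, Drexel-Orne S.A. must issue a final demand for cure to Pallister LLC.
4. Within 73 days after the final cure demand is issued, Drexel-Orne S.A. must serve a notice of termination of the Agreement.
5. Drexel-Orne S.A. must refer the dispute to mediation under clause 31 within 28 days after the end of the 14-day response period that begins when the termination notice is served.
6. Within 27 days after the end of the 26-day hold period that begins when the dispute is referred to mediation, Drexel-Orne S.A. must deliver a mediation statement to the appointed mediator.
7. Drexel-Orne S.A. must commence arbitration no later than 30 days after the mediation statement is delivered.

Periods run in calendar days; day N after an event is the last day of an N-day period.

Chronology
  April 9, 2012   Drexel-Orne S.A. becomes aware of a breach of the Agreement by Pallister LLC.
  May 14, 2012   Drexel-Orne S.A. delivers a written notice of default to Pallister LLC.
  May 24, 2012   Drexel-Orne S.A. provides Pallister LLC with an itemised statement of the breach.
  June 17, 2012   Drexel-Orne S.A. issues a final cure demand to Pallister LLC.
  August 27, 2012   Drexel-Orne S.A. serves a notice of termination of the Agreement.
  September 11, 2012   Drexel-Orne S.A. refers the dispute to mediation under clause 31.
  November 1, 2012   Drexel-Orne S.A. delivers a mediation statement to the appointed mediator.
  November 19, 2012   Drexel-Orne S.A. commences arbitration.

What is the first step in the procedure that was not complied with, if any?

(1) due by April 9, 2012 + 30 days = May 9, 2012; May 14, 2012 misses that deadline by 5 days.

Step 1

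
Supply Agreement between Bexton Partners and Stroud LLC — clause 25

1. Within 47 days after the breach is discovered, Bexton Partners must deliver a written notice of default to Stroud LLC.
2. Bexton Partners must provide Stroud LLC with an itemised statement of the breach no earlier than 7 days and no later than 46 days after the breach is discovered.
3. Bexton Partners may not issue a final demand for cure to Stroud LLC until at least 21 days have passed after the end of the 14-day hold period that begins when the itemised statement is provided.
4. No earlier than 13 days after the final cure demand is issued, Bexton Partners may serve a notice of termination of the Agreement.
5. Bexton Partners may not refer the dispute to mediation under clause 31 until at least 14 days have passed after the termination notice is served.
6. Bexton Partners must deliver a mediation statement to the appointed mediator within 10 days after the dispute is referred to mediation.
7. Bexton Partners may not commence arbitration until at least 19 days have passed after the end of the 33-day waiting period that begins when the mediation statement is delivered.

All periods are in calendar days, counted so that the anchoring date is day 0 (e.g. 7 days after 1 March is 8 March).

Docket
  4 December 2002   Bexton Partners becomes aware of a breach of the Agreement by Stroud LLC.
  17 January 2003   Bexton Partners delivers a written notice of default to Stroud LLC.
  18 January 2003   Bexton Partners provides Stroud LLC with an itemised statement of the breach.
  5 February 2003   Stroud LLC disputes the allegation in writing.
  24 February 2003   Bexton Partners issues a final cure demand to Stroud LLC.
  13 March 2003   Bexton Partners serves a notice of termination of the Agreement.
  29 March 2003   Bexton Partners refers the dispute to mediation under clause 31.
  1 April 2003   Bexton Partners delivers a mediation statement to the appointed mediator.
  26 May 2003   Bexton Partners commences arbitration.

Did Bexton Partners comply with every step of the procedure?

(1) due by 4 December 2002 + 47 days = 20 January 2003; 17 January 2003 is within that limit.
(2) the permitted window runs from 4 December 2002 + 7 = 11 December 2002 to 4 December 2002 + 46 = 19 January 2003; 18 January 2003 falls inside that range.
(3) permitted from 1 February 2003 + 21 days = 22 February 2003 onward; 24 February 2003 is on or after that date.
(4) permitted from 24 February 2003 + 13 days = 9 March 2003 onward; done 13 March 2003, after the minimum wait.
(5) permitted from 13 March 2003 + 14 days = 27 March 2003 onward; 29 March 2003 is on or after that date.
(6) due by 29 March 2003 + 10 days = 8 April 2003; 1 April 2003 is within that limit.
(7) permitted from 4 May 2003 + 19 days = 23 May 2003 onward; 26 May 2003 is on or after that date.

Yes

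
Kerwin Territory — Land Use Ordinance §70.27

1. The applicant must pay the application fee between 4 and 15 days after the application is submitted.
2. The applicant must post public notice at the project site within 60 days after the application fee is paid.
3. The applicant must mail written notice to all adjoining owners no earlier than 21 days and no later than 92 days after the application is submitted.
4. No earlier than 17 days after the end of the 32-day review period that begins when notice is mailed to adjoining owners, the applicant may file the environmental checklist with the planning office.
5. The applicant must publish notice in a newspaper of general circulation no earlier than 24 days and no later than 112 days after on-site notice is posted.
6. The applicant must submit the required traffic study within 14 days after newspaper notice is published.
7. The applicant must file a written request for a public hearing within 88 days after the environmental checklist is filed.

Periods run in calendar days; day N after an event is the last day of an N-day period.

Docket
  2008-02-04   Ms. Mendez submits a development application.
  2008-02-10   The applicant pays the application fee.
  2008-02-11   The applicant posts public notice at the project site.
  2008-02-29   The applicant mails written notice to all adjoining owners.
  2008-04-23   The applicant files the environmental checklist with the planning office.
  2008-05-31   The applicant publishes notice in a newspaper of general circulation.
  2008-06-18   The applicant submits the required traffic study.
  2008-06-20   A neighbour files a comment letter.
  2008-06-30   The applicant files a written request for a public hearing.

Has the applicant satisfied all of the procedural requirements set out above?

No

Step 1 — 4 and 15 days from 2008-02-04 (when the application is submitted) are 2008-02-08 and 2008-02-19 respectively; done 2008-02-10, which is between those dates.
Step 2 — counting 60 days from 2008-02-10 (when the application fee is paid) gives a deadline of 2008-04-10; completed 2008-02-11, before the deadline.
Step 3 — 21 and 92 days from 2008-02-04 (when the application is submitted) are 2008-02-25 and 2008-05-06 respectively; 2008-02-29 falls inside that range.
Step 4 — must wait 17 days from 2008-04-01 (end of the 32-day review period, which began when notice is mailed to adjoining owners on 2008-02-29), so not before 2008-04-18; 2008-04-23 is on or after that date.
Step 5 — 24 and 112 days from 2008-02-11 (when on-site notice is posted) are 2008-03-06 and 2008-06-02 respectively; 2008-05-31 falls inside that range.
Step 6 — counting 14 days from 2008-05-31 (when newspaper notice is published) gives a deadline of 2008-06-14; 2008-06-18 misses that deadline by 4 days.
No need to go further; step 6 was not satisfied.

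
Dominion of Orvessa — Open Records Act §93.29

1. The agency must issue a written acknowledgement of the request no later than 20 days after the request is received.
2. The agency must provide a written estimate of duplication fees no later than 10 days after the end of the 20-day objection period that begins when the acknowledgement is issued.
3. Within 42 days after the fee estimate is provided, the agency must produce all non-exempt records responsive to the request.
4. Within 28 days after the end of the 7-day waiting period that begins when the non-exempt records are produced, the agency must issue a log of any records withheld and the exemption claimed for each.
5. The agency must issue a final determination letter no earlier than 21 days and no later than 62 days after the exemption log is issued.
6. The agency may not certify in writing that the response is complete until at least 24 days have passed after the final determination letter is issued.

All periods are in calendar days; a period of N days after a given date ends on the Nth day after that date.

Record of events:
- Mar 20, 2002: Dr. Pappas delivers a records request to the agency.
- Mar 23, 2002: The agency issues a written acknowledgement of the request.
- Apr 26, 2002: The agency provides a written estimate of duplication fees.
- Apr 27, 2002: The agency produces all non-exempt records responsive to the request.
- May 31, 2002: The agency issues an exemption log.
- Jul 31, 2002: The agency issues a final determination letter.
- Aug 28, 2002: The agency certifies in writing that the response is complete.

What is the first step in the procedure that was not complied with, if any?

Step 1 — counting 20 days from Mar 20, 2002 (when the request is received) gives a deadline of Apr 9, 2002; done Mar 23, 2002 — timely.
Step 2 — counting 10 days from Apr 12, 2002 (end of the 20-day objection period, which began when the acknowledgement is issued on Mar 23, 2002) gives a deadline of Apr 22, 2002; not done until Apr 26, 2002, 4 days after the deadline.

Step 2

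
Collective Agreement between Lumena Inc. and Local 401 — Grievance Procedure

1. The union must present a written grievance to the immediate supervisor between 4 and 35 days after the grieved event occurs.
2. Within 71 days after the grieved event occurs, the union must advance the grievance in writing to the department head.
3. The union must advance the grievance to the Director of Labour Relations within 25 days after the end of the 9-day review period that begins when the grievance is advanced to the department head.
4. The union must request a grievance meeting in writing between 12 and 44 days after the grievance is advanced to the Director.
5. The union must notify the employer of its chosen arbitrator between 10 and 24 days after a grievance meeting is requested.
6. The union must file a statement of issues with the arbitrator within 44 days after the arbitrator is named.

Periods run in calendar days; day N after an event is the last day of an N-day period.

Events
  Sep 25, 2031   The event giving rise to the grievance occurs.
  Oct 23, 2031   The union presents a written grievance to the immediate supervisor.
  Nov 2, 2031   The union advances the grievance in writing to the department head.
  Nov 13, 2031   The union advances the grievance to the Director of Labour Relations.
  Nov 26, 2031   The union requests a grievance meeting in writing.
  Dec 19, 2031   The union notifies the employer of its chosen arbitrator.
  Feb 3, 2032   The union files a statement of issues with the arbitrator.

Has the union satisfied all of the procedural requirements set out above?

(1) the permitted window runs from Sep 25, 2031 + 4 = Sep 29, 2031 to Sep 25, 2031 + 35 = Oct 30, 2031; Oct 23, 2031 falls inside that range.
(2) due by Sep 25, 2031 + 71 days = Dec 5, 2031; done Nov 2, 2031 — timely.
(3) due by Nov 11, 2031 + 25 days = Dec 6, 2031; Nov 13, 2031 is within that limit.
(4) the permitted window runs from Nov 13, 2031 + 12 = Nov 25, 2031 to Nov 13, 2031 + 44 = Dec 27, 2031; Nov 26, 2031 falls inside that range.
(5) the permitted window runs from Nov 26, 2031 + 10 = Dec 6, 2031 to Nov 26, 2031 + 24 = Dec 20, 2031; Dec 19, 2031 falls inside that range.
(6) due by Dec 19, 2031 + 44 days = Feb 1, 2032; Feb 3, 2032 misses that deadline by 2 days.
Later steps need not be reached.

No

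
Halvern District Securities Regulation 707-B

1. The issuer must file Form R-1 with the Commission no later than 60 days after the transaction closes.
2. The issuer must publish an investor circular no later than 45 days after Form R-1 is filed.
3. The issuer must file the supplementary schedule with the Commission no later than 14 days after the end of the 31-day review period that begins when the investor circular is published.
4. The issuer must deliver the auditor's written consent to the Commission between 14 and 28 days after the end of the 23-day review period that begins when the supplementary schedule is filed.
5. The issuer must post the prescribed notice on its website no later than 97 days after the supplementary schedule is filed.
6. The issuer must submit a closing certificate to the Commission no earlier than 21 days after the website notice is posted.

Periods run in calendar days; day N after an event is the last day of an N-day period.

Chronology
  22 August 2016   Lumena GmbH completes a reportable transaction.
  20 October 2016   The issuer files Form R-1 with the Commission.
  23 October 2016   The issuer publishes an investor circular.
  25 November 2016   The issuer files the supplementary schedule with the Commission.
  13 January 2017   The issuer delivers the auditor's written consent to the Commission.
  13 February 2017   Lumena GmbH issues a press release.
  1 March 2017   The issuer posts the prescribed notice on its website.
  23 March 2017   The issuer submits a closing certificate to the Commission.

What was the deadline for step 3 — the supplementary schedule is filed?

The investor circular is published on 23 October 2016; the 31-day review period therefore ends 23 November 2016, and step 3 runs from that date. 14 days after 23 November 2016 is 7 December 2016.

7 December 2016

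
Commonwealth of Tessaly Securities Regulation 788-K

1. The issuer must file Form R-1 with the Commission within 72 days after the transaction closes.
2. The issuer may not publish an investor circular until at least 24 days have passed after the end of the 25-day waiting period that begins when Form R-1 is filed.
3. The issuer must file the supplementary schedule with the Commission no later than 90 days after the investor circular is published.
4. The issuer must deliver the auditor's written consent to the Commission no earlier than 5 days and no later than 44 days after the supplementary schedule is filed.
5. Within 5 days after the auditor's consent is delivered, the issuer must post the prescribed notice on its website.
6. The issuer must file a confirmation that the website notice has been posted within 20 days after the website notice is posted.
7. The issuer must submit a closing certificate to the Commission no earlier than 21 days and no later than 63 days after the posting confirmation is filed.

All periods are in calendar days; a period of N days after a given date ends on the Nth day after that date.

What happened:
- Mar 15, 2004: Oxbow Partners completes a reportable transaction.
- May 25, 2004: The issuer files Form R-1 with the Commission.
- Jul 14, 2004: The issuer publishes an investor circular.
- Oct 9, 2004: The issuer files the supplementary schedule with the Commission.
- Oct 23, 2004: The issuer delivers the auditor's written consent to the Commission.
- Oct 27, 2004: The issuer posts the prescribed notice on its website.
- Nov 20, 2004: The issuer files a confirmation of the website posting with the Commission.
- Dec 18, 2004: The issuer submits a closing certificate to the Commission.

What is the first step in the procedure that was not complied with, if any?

Step 6

(1) due by Mar 15, 2004 + 72 days = May 26, 2004; May 25, 2004 is within that limit.
(2) permitted from Jun 19, 2004 + 24 days = Jul 13, 2004 onward; done Jul 14, 2004 — permitted.
(3) due by Jul 14, 2004 + 90 days = Oct 12, 2004; done Oct 9, 2004 — timely.
(4) the permitted window runs from Oct 9, 2004 + 5 = Oct 14, 2004 to Oct 9, 2004 + 44 = Nov 22, 2004; Oct 23, 2004 falls inside that range.
(5) due by Oct 23, 2004 + 5 days = Oct 28, 2004; done Oct 27, 2004 — timely.
(6) due by Oct 27, 2004 + 20 days = Nov 16, 2004; done Nov 20, 2004 — 4 days late.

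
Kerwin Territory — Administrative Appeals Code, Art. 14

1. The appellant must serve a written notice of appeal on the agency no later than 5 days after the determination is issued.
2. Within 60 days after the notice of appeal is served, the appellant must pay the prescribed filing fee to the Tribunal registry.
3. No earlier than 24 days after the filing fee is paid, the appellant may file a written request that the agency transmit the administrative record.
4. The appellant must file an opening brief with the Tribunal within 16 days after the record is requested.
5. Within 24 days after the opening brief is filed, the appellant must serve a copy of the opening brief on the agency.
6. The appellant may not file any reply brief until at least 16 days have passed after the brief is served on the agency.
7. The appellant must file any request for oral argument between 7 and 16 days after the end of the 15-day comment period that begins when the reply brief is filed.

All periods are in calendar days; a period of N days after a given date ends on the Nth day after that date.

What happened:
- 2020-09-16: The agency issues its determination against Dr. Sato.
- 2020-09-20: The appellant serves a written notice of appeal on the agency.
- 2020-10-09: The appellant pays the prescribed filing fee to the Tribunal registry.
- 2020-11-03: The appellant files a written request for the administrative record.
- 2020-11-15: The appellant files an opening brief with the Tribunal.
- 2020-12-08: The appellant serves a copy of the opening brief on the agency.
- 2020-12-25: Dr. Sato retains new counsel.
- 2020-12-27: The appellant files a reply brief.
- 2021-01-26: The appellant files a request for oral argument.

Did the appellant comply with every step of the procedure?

(1) due by 2020-09-16 + 5 days = 2020-09-21; done 2020-09-20 — timely.
(2) due by 2020-09-20 + 60 days = 2020-11-19; completed 2020-10-09, before the deadline.
(3) permitted from 2020-10-09 + 24 days = 2020-11-02 onward; done 2020-11-03 — permitted.
(4) due by 2020-11-03 + 16 days = 2020-11-19; done 2020-11-15 — timely.
(5) due by 2020-11-15 + 24 days = 2020-12-09; done 2020-12-08 — timely.
(6) permitted from 2020-12-08 + 16 days = 2020-12-24 onward; done 2020-12-27 — permitted.
(7) the permitted window runs from 2021-01-11 + 7 = 2021-01-18 to 2021-01-11 + 16 = 2021-01-27; 2021-01-26 falls inside that range.

Yes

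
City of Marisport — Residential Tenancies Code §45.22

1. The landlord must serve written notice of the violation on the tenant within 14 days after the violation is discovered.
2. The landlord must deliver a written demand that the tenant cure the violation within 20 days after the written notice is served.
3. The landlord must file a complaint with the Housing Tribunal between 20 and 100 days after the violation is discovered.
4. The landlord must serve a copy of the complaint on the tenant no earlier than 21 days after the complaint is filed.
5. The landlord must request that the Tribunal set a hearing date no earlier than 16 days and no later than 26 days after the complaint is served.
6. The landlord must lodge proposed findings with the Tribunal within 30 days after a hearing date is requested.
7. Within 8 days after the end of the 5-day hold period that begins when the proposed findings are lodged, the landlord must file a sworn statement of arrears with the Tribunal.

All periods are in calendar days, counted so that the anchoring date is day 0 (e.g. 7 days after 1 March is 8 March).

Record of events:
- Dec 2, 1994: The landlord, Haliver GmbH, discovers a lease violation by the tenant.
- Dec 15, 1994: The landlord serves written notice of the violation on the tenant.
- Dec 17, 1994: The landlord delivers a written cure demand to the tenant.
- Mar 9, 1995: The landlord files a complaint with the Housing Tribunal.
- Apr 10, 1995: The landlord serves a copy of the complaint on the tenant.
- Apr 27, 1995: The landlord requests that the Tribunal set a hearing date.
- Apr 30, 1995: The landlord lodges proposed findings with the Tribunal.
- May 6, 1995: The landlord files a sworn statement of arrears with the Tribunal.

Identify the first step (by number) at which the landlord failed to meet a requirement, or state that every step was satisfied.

None — every step was satisfied

Step 1: 14 days after Dec 2, 1994 (when the violation is discovered) is Dec 16, 1994; completed Dec 15, 1994, before the deadline.
Step 2: 20 days after Dec 15, 1994 (when the written notice is served) is Jan 4, 1995; done Dec 17, 1994 — timely.
Step 3: the window is 20–100 days after Dec 2, 1994 (when the violation is discovered), so Dec 22, 1994 through Mar 12, 1995; Mar 9, 1995 falls inside that range.
Step 4: the earliest permitted date is 21 days after Mar 9, 1995 (when the complaint is filed), i.e. Mar 30, 1995; done Apr 10, 1995, after the minimum wait.
Step 5: the window is 16–26 days after Apr 10, 1995 (when the complaint is served), so Apr 26, 1995 through May 6, 1995; done Apr 27, 1995, which is between those dates.
Step 6: 30 days after Apr 27, 1995 (when a hearing date is requested) is May 27, 1995; Apr 30, 1995 is within that limit.
Step 7: 8 days after May 5, 1995 (end of the 5-day hold period, which began when the proposed findings are lodged on Apr 30, 1995) is May 13, 1995; done May 6, 1995 — timely.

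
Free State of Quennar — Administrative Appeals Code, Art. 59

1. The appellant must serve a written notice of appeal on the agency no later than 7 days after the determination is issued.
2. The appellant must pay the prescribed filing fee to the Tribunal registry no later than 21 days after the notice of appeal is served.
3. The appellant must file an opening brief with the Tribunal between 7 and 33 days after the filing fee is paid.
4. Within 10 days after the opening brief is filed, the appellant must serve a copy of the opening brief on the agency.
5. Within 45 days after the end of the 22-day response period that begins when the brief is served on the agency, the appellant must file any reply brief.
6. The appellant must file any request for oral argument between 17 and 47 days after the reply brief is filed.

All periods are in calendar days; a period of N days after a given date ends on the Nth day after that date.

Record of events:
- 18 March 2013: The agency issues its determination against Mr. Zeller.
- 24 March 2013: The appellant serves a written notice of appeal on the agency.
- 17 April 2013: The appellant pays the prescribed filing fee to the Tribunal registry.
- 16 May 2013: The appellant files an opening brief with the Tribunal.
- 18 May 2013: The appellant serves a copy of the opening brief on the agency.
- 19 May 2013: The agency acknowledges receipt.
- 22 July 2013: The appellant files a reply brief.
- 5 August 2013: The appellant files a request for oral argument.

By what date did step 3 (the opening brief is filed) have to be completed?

Step 3 runs from 17 April 2013, when the filing fee is paid. The window is 7–33 days after 17 April 2013; it closes on 20 May 2013.

20 May 2013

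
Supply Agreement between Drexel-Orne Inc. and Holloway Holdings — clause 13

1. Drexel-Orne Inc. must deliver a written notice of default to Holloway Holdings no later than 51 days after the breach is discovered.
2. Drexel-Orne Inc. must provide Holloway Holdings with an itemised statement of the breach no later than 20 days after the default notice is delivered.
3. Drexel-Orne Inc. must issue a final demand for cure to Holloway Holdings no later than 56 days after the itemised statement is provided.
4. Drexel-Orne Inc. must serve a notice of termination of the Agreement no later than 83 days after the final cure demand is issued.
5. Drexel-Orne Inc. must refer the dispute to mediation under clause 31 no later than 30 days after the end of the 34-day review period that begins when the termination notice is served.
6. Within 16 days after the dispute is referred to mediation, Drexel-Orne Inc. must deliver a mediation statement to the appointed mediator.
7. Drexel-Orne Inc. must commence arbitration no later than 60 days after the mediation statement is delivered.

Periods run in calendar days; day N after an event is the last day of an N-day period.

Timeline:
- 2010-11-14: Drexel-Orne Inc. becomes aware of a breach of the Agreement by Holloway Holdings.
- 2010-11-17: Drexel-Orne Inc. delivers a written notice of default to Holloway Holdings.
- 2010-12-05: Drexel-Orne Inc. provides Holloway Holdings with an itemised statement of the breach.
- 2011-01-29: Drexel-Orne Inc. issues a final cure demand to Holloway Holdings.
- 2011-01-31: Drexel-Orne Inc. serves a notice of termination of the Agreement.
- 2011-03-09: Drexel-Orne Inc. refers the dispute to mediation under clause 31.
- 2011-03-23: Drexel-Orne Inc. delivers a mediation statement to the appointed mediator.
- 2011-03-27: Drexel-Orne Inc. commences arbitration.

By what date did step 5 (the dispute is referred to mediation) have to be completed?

The termination notice is served on 2011-01-31; the 34-day review period therefore ends 2011-03-06, and step 5 runs from that date. 30 days after 2011-03-06 is 2011-04-05.

2011-04-05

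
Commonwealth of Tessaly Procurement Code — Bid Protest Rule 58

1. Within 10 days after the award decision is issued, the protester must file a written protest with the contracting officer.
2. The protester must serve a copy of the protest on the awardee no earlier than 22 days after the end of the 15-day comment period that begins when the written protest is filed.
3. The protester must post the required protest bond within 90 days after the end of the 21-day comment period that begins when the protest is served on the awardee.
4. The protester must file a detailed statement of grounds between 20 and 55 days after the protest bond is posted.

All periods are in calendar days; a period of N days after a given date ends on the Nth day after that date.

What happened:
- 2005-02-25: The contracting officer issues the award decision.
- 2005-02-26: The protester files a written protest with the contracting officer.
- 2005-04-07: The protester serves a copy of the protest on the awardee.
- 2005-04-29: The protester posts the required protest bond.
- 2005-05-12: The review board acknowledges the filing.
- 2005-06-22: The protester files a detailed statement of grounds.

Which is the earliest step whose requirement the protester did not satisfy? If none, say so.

Step 1: 10 days after 2005-02-25 (when the award decision is issued) is 2005-03-07; completed 2005-02-26, before the deadline.
Step 2: the earliest permitted date is 22 days after 2005-03-13 (end of the 15-day comment period, which began when the written protest is filed on 2005-02-26), i.e. 2005-04-04; done 2005-04-07, after the minimum wait.
Step 3: 90 days after 2005-04-28 (end of the 21-day comment period, which began when the protest is served on the awardee on 2005-04-07) is 2005-07-27; 2005-04-29 is within that limit.
Step 4: the window is 20–55 days after 2005-04-29 (when the protest bond is posted), so 2005-05-19 through 2005-06-23; 2005-06-22 falls inside that range.

None — every step was satisfied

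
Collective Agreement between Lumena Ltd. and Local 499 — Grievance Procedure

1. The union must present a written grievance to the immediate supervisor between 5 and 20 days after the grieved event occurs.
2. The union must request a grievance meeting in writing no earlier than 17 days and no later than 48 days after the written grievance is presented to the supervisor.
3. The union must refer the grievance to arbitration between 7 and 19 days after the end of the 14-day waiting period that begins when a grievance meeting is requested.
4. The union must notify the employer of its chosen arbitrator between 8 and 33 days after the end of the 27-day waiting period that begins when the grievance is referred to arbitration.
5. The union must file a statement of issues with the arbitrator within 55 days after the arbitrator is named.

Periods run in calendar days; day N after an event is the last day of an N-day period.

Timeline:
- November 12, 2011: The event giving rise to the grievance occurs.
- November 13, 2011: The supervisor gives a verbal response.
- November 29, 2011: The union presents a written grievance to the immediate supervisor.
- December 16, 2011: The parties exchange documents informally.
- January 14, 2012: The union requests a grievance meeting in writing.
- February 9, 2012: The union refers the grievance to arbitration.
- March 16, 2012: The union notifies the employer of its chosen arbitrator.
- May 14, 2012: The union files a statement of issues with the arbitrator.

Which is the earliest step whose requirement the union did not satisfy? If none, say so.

Step 1 — 5 and 20 days from November 12, 2011 (when the grieved event occurs) are November 17, 2011 and December 2, 2011 respectively; done November 29, 2011, which is between those dates.
Step 2 — 17 and 48 days from November 29, 2011 (when the written grievance is presented to the supervisor) are December 16, 2011 and January 16, 2012 respectively; done January 14, 2012 — within the window.
Step 3 — 7 and 19 days from January 28, 2012 (end of the 14-day waiting period, which began when a grievance meeting is requested on January 14, 2012) are February 4, 2012 and February 16, 2012 respectively; done February 9, 2012 — within the window.
Step 4 — 8 and 33 days from March 7, 2012 (end of the 27-day waiting period, which began when the grievance is referred to arbitration on February 9, 2012) are March 15, 2012 and April 9, 2012 respectively; done March 16, 2012 — within the window.
Step 5 — counting 55 days from March 16, 2012 (when the arbitrator is named) gives a deadline of May 10, 2012; May 14, 2012 misses that deadline by 4 days.

Step 5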